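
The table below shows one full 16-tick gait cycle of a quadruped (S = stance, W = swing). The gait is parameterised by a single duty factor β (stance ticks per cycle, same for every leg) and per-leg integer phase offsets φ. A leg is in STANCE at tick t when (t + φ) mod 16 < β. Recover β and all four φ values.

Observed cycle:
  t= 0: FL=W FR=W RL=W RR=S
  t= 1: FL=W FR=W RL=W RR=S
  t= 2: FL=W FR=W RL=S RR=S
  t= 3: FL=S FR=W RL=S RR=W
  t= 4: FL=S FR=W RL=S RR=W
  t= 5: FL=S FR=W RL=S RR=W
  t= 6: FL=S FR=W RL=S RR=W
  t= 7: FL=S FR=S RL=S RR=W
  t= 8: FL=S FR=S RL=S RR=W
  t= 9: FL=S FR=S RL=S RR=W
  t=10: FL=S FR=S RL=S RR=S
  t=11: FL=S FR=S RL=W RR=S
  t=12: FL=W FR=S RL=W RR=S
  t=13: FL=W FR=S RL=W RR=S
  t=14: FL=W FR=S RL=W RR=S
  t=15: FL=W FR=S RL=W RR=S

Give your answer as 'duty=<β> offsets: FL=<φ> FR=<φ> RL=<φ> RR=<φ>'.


duty=9 offsets: FL=13 FR=9 RL=14 RR=6

duty β = stance ticks per leg = 9
FL: stance ticks = 9; W→S at t=3 → φ=13
FR: stance ticks = 9; W→S at t=7 → φ=9
RL: stance ticks = 9; W→S at t=2 → φ=14
RR: stance ticks = 9; W→S at t=10 → φ=6


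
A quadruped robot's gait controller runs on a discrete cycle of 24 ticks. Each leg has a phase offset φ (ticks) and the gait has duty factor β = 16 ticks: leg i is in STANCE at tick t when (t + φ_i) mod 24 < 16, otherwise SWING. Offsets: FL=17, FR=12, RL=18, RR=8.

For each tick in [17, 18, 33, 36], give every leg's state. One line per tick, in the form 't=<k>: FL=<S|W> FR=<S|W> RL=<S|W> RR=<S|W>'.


t=17: FL=S FR=S RL=S RR=S
t=18: FL=S FR=S RL=S RR=S
t=33: FL=S FR=W RL=S RR=W
t=36: FL=S FR=S RL=S RR=W

t=17: phase=(10,5,11,1) vs β=16 → FL=S FR=S RL=S RR=S
t=18: phase=(11,6,12,2) vs β=16 → FL=S FR=S RL=S RR=S
t=33: phase=(2,21,3,17) vs β=16 → FL=S FR=W RL=S RR=W
t=36: phase=(5,0,6,20) vs β=16 → FL=S FR=S RL=S RR=W


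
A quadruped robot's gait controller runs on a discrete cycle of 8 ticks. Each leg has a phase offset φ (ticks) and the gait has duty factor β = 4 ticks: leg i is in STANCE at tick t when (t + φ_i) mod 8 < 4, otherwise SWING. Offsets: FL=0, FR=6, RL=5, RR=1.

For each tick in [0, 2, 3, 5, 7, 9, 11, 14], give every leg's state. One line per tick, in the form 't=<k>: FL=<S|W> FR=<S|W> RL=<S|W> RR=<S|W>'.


t=0: phase=(0,6,5,1) vs β=4 → FL=S FR=W RL=W RR=S
t=2: phase=(2,0,7,3) vs β=4 → FL=S FR=S RL=W RR=S
t=3: phase=(3,1,0,4) vs β=4 → FL=S FR=S RL=S RR=W
t=5: phase=(5,3,2,6) vs β=4 → FL=W FR=S RL=S RR=W
t=7: phase=(7,5,4,0) vs β=4 → FL=W FR=W RL=W RR=S
t=9: phase=(1,7,6,2) vs β=4 → FL=S FR=W RL=W RR=S
t=11: phase=(3,1,0,4) vs β=4 → FL=S FR=S RL=S RR=W
t=14: phase=(6,4,3,7) vs β=4 → FL=W FR=W RL=S RR=W

t=0: FL=S FR=W RL=W RR=S
t=2: FL=S FR=S RL=W RR=S
t=3: FL=S FR=S RL=S RR=W
t=5: FL=W FR=S RL=S RR=W
t=7: FL=W FR=W RL=W RR=S
t=9: FL=S FR=W RL=W RR=S
t=11: FL=S FR=S RL=S RR=W
t=14: FL=W FR=W RL=S RR=W


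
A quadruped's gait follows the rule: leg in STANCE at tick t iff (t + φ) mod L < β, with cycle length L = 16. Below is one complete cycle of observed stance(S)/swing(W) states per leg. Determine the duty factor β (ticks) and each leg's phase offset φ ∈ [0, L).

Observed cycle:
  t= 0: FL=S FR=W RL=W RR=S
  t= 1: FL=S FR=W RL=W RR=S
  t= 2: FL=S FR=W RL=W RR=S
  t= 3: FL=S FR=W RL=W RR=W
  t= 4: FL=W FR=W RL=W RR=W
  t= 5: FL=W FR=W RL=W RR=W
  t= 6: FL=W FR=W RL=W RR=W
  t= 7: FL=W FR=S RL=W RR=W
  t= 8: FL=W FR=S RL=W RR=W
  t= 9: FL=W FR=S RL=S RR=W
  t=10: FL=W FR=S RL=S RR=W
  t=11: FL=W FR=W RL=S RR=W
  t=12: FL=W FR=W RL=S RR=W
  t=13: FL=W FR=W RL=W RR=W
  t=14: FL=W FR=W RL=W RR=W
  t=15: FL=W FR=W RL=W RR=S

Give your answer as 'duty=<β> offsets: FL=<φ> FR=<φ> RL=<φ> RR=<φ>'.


duty=4 offsets: FL=0 FR=9 RL=7 RR=1

duty β = stance ticks per leg = 4
FL: stance ticks = 4; W→S at t=0 → φ=0
FR: stance ticks = 4; W→S at t=7 → φ=9
RL: stance ticks = 4; W→S at t=9 → φ=7
RR: stance ticks = 4; W→S at t=15 → φ=1


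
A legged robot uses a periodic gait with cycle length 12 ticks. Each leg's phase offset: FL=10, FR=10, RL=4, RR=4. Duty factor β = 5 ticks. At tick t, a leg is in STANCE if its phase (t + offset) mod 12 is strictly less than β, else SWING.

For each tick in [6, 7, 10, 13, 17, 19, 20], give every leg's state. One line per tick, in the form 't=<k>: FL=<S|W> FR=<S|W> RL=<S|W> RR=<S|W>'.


t=6: phase=(4,4,10,10) vs β=5 → FL=S FR=S RL=W RR=W
t=7: phase=(5,5,11,11) vs β=5 → FL=W FR=W RL=W RR=W
t=10: phase=(8,8,2,2) vs β=5 → FL=W FR=W RL=S RR=S
t=13: phase=(11,11,5,5) vs β=5 → FL=W FR=W RL=W RR=W
t=17: phase=(3,3,9,9) vs β=5 → FL=S FR=S RL=W RR=W
t=19: phase=(5,5,11,11) vs β=5 → FL=W FR=W RL=W RR=W
t=20: phase=(6,6,0,0) vs β=5 → FL=W FR=W RL=S RR=S

t=6: FL=S FR=S RL=W RR=W
t=7: FL=W FR=W RL=W RR=W
t=10: FL=W FR=W RL=S RR=S
t=13: FL=W FR=W RL=W RR=W
t=17: FL=S FR=S RL=W RR=W
t=19: FL=W FR=W RL=W RR=W
t=20: FL=W FR=W RL=S RR=S


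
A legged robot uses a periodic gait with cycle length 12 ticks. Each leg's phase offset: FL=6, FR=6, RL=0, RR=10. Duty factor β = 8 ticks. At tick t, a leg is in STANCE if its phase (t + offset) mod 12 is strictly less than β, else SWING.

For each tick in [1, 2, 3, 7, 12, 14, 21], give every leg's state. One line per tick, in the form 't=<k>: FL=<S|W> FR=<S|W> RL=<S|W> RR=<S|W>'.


t=1: FL=S FR=S RL=S RR=W
t=2: FL=W FR=W RL=S RR=S
t=3: FL=W FR=W RL=S RR=S
t=7: FL=S FR=S RL=S RR=S
t=12: FL=S FR=S RL=S RR=W
t=14: FL=W FR=W RL=S RR=S
t=21: FL=S FR=S RL=W RR=S

t=1: phase=(7,7,1,11) vs β=8 → FL=S FR=S RL=S RR=W
t=2: phase=(8,8,2,0) vs β=8 → FL=W FR=W RL=S RR=S
t=3: phase=(9,9,3,1) vs β=8 → FL=W FR=W RL=S RR=S
t=7: phase=(1,1,7,5) vs β=8 → FL=S FR=S RL=S RR=S
t=12: phase=(6,6,0,10) vs β=8 → FL=S FR=S RL=S RR=W
t=14: phase=(8,8,2,0) vs β=8 → FL=W FR=W RL=S RR=S
t=21: phase=(3,3,9,7) vs β=8 → FL=S FR=S RL=W RR=S


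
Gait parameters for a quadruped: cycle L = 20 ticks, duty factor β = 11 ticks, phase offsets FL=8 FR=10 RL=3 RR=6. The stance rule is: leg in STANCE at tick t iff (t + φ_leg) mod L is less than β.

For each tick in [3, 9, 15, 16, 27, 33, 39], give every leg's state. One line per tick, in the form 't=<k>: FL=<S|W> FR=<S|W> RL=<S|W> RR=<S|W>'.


t=3: phase=(11,13,6,9) vs β=11 → FL=W FR=W RL=S RR=S
t=9: phase=(17,19,12,15) vs β=11 → FL=W FR=W RL=W RR=W
t=15: phase=(3,5,18,1) vs β=11 → FL=S FR=S RL=W RR=S
t=16: phase=(4,6,19,2) vs β=11 → FL=S FR=S RL=W RR=S
t=27: phase=(15,17,10,13) vs β=11 → FL=W FR=W RL=S RR=W
t=33: phase=(1,3,16,19) vs β=11 → FL=S FR=S RL=W RR=W
t=39: phase=(7,9,2,5) vs β=11 → FL=S FR=S RL=S RR=S

t=3: FL=W FR=W RL=S RR=S
t=9: FL=W FR=W RL=W RR=W
t=15: FL=S FR=S RL=W RR=S
t=16: FL=S FR=S RL=W RR=S
t=27: FL=W FR=W RL=S RR=W
t=33: FL=S FR=S RL=W RR=W
t=39: FL=S FR=S RL=S RR=S


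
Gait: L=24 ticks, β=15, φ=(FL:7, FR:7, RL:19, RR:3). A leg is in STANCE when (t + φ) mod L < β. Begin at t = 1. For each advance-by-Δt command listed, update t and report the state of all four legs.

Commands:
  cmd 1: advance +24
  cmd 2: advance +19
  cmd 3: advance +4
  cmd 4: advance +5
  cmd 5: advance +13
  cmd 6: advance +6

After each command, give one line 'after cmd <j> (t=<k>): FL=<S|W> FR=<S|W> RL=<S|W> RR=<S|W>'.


start t=1: FL=S FR=S RL=W RR=S
cmd 1: advance +24 → t=25, phase=(8,8,20,4) → FL=S FR=S RL=W RR=S
cmd 2: advance +19 → t=44, phase=(3,3,15,23) → FL=S FR=S RL=W RR=W
cmd 3: advance +4 → t=48, phase=(7,7,19,3) → FL=S FR=S RL=W RR=S
cmd 4: advance +5 → t=53, phase=(12,12,0,8) → FL=S FR=S RL=S RR=S
cmd 5: advance +13 → t=66, phase=(1,1,13,21) → FL=S FR=S RL=S RR=W
cmd 6: advance +6 → t=72, phase=(7,7,19,3) → FL=S FR=S RL=W RR=S

after cmd 1 (t=25): FL=S FR=S RL=W RR=S
after cmd 2 (t=44): FL=S FR=S RL=W RR=W
after cmd 3 (t=48): FL=S FR=S RL=W RR=S
after cmd 4 (t=53): FL=S FR=S RL=S RR=S
after cmd 5 (t=66): FL=S FR=S RL=S RR=W
after cmd 6 (t=72): FL=S FR=S RL=W RR=S


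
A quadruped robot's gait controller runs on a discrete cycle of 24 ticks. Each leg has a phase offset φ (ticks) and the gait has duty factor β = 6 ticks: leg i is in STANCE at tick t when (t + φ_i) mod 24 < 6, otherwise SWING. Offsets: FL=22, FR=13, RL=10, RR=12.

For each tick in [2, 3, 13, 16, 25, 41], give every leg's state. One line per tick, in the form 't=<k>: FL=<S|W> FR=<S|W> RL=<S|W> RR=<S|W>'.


t=2: FL=S FR=W RL=W RR=W
t=3: FL=S FR=W RL=W RR=W
t=13: FL=W FR=S RL=W RR=S
t=16: FL=W FR=S RL=S RR=S
t=25: FL=W FR=W RL=W RR=W
t=41: FL=W FR=W RL=S RR=S

t=2: phase=(0,15,12,14) vs β=6 → FL=S FR=W RL=W RR=W
t=3: phase=(1,16,13,15) vs β=6 → FL=S FR=W RL=W RR=W
t=13: phase=(11,2,23,1) vs β=6 → FL=W FR=S RL=W RR=S
t=16: phase=(14,5,2,4) vs β=6 → FL=W FR=S RL=S RR=S
t=25: phase=(23,14,11,13) vs β=6 → FL=W FR=W RL=W RR=W
t=41: phase=(15,6,3,5) vs β=6 → FL=W FR=W RL=S RR=S


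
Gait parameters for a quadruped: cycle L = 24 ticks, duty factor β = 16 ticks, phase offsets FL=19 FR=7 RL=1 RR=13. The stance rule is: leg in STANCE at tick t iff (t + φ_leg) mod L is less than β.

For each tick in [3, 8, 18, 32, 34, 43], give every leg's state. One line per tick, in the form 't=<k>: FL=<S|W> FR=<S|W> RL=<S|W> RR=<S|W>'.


t=3: FL=W FR=S RL=S RR=W
t=8: FL=S FR=S RL=S RR=W
t=18: FL=S FR=S RL=W RR=S
t=32: FL=S FR=S RL=S RR=W
t=34: FL=S FR=W RL=S RR=W
t=43: FL=S FR=S RL=W RR=S

t=3: phase=(22,10,4,16) vs β=16 → FL=W FR=S RL=S RR=W
t=8: phase=(3,15,9,21) vs β=16 → FL=S FR=S RL=S RR=W
t=18: phase=(13,1,19,7) vs β=16 → FL=S FR=S RL=W RR=S
t=32: phase=(3,15,9,21) vs β=16 → FL=S FR=S RL=S RR=W
t=34: phase=(5,17,11,23) vs β=16 → FL=S FR=W RL=S RR=W
t=43: phase=(14,2,20,8) vs β=16 → FL=S FR=S RL=W RR=S


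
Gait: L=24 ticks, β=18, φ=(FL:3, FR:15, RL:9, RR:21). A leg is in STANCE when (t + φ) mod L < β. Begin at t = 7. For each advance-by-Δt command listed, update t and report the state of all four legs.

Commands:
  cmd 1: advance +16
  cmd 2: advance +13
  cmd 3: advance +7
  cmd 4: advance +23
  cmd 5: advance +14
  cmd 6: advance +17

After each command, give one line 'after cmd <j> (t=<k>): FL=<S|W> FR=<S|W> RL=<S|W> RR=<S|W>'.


start t=7: FL=S FR=W RL=S RR=S
cmd 1: advance +16 → t=23, phase=(2,14,8,20) → FL=S FR=S RL=S RR=W
cmd 2: advance +13 → t=36, phase=(15,3,21,9) → FL=S FR=S RL=W RR=S
cmd 3: advance +7 → t=43, phase=(22,10,4,16) → FL=W FR=S RL=S RR=S
cmd 4: advance +23 → t=66, phase=(21,9,3,15) → FL=W FR=S RL=S RR=S
cmd 5: advance +14 → t=80, phase=(11,23,17,5) → FL=S FR=W RL=S RR=S
cmd 6: advance +17 → t=97, phase=(4,16,10,22) → FL=S FR=S RL=S RR=W

after cmd 1 (t=23): FL=S FR=S RL=S RR=W
after cmd 2 (t=36): FL=S FR=S RL=W RR=S
after cmd 3 (t=43): FL=W FR=S RL=S RR=S
after cmd 4 (t=66): FL=W FR=S RL=S RR=S
after cmd 5 (t=80): FL=S FR=W RL=S RR=S
after cmd 6 (t=97): FL=S FR=S RL=S RR=W


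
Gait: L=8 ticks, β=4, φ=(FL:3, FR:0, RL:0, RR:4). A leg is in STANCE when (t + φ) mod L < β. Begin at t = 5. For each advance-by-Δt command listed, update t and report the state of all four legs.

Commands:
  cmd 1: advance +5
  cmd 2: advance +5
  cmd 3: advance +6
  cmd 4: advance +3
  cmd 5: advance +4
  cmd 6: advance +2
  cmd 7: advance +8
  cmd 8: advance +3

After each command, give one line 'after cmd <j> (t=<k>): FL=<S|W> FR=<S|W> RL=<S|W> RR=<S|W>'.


start t=5: FL=S FR=W RL=W RR=S
cmd 1: advance +5 → t=10, phase=(5,2,2,6) → FL=W FR=S RL=S RR=W
cmd 2: advance +5 → t=15, phase=(2,7,7,3) → FL=S FR=W RL=W RR=S
cmd 3: advance +6 → t=21, phase=(0,5,5,1) → FL=S FR=W RL=W RR=S
cmd 4: advance +3 → t=24, phase=(3,0,0,4) → FL=S FR=S RL=S RR=W
cmd 5: advance +4 → t=28, phase=(7,4,4,0) → FL=W FR=W RL=W RR=S
cmd 6: advance +2 → t=30, phase=(1,6,6,2) → FL=S FR=W RL=W RR=S
cmd 7: advance +8 → t=38, phase=(1,6,6,2) → FL=S FR=W RL=W RR=S
cmd 8: advance +3 → t=41, phase=(4,1,1,5) → FL=W FR=S RL=S RR=W

after cmd 1 (t=10): FL=W FR=S RL=S RR=W
after cmd 2 (t=15): FL=S FR=W RL=W RR=S
after cmd 3 (t=21): FL=S FR=W RL=W RR=S
after cmd 4 (t=24): FL=S FR=S RL=S RR=W
after cmd 5 (t=28): FL=W FR=W RL=W RR=S
after cmd 6 (t=30): FL=S FR=W RL=W RR=S
after cmd 7 (t=38): FL=S FR=W RL=W RR=S
after cmd 8 (t=41): FL=W FR=S RL=S RR=W


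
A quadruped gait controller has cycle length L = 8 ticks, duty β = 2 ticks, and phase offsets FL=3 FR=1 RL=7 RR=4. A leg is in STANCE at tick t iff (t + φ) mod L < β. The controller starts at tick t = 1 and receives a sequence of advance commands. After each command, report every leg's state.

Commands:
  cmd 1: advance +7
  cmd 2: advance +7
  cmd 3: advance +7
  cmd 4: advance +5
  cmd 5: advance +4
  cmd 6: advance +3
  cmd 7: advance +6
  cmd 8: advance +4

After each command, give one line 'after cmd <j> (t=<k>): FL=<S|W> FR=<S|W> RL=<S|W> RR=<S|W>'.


after cmd 1 (t=8): FL=W FR=S RL=W RR=W
after cmd 2 (t=15): FL=W FR=S RL=W RR=W
after cmd 3 (t=22): FL=S FR=W RL=W RR=W
after cmd 4 (t=27): FL=W FR=W RL=W RR=W
after cmd 5 (t=31): FL=W FR=S RL=W RR=W
after cmd 6 (t=34): FL=W FR=W RL=S RR=W
after cmd 7 (t=40): FL=W FR=S RL=W RR=W
after cmd 8 (t=44): FL=W FR=W RL=W RR=S

start t=1: FL=W FR=W RL=S RR=W
cmd 1: advance +7 → t=8, phase=(3,1,7,4) → FL=W FR=S RL=W RR=W
cmd 2: advance +7 → t=15, phase=(2,0,6,3) → FL=W FR=S RL=W RR=W
cmd 3: advance +7 → t=22, phase=(1,7,5,2) → FL=S FR=W RL=W RR=W
cmd 4: advance +5 → t=27, phase=(6,4,2,7) → FL=W FR=W RL=W RR=W
cmd 5: advance +4 → t=31, phase=(2,0,6,3) → FL=W FR=S RL=W RR=W
cmd 6: advance +3 → t=34, phase=(5,3,1,6) → FL=W FR=W RL=S RR=W
cmd 7: advance +6 → t=40, phase=(3,1,7,4) → FL=W FR=S RL=W RR=W
cmd 8: advance +4 → t=44, phase=(7,5,3,0) → FL=W FR=W RL=W RR=S


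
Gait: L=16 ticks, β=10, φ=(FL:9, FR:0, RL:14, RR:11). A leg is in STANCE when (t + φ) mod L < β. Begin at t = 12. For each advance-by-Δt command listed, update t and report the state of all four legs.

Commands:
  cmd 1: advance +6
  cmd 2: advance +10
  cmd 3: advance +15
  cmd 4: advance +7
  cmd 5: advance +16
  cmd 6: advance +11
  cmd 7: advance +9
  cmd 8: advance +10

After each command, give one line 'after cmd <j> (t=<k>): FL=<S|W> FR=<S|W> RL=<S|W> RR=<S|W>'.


start t=12: FL=S FR=W RL=W RR=S
cmd 1: advance +6 → t=18, phase=(11,2,0,13) → FL=W FR=S RL=S RR=W
cmd 2: advance +10 → t=28, phase=(5,12,10,7) → FL=S FR=W RL=W RR=S
cmd 3: advance +15 → t=43, phase=(4,11,9,6) → FL=S FR=W RL=S RR=S
cmd 4: advance +7 → t=50, phase=(11,2,0,13) → FL=W FR=S RL=S RR=W
cmd 5: advance +16 → t=66, phase=(11,2,0,13) → FL=W FR=S RL=S RR=W
cmd 6: advance +11 → t=77, phase=(6,13,11,8) → FL=S FR=W RL=W RR=S
cmd 7: advance +9 → t=86, phase=(15,6,4,1) → FL=W FR=S RL=S RR=S
cmd 8: advance +10 → t=96, phase=(9,0,14,11) → FL=S FR=S RL=W RR=W

after cmd 1 (t=18): FL=W FR=S RL=S RR=W
after cmd 2 (t=28): FL=S FR=W RL=W RR=S
after cmd 3 (t=43): FL=S FR=W RL=S RR=S
after cmd 4 (t=50): FL=W FR=S RL=S RR=W
after cmd 5 (t=66): FL=W FR=S RL=S RR=W
after cmd 6 (t=77): FL=S FR=W RL=W RR=S
after cmd 7 (t=86): FL=W FR=S RL=S RR=S
after cmd 8 (t=96): FL=S FR=S RL=W RR=W


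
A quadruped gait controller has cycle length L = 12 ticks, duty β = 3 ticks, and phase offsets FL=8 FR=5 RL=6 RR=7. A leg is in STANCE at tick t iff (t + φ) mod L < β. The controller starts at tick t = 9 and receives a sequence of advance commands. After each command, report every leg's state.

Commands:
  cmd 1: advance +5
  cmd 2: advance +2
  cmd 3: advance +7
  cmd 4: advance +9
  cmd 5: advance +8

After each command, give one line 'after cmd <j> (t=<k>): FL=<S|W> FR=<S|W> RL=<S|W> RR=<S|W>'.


start t=9: FL=W FR=S RL=W RR=W
cmd 1: advance +5 → t=14, phase=(10,7,8,9) → FL=W FR=W RL=W RR=W
cmd 2: advance +2 → t=16, phase=(0,9,10,11) → FL=S FR=W RL=W RR=W
cmd 3: advance +7 → t=23, phase=(7,4,5,6) → FL=W FR=W RL=W RR=W
cmd 4: advance +9 → t=32, phase=(4,1,2,3) → FL=W FR=S RL=S RR=W
cmd 5: advance +8 → t=40, phase=(0,9,10,11) → FL=S FR=W RL=W RR=W

after cmd 1 (t=14): FL=W FR=W RL=W RR=W
after cmd 2 (t=16): FL=S FR=W RL=W RR=W
after cmd 3 (t=23): FL=W FR=W RL=W RR=W
after cmd 4 (t=32): FL=W FR=S RL=S RR=W
after cmd 5 (t=40): FL=S FR=W RL=W RR=W


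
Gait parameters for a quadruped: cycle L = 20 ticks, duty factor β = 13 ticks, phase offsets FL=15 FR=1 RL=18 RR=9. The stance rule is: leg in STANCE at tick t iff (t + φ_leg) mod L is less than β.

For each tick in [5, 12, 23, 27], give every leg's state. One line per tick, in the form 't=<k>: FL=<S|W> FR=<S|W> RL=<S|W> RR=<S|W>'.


t=5: phase=(0,6,3,14) vs β=13 → FL=S FR=S RL=S RR=W
t=12: phase=(7,13,10,1) vs β=13 → FL=S FR=W RL=S RR=S
t=23: phase=(18,4,1,12) vs β=13 → FL=W FR=S RL=S RR=S
t=27: phase=(2,8,5,16) vs β=13 → FL=S FR=S RL=S RR=W

t=5: FL=S FR=S RL=S RR=W
t=12: FL=S FR=W RL=S RR=S
t=23: FL=W FR=S RL=S RR=S
t=27: FL=S FR=S RL=S RR=W


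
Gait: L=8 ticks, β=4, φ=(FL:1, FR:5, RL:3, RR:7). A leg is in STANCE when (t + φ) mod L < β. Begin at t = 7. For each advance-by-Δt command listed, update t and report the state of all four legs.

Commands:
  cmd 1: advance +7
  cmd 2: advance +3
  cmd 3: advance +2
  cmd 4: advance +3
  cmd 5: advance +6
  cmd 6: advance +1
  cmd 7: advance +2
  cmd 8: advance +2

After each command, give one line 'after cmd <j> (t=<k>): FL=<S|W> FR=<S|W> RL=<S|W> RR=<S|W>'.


start t=7: FL=S FR=W RL=S RR=W
cmd 1: advance +7 → t=14, phase=(7,3,1,5) → FL=W FR=S RL=S RR=W
cmd 2: advance +3 → t=17, phase=(2,6,4,0) → FL=S FR=W RL=W RR=S
cmd 3: advance +2 → t=19, phase=(4,0,6,2) → FL=W FR=S RL=W RR=S
cmd 4: advance +3 → t=22, phase=(7,3,1,5) → FL=W FR=S RL=S RR=W
cmd 5: advance +6 → t=28, phase=(5,1,7,3) → FL=W FR=S RL=W RR=S
cmd 6: advance +1 → t=29, phase=(6,2,0,4) → FL=W FR=S RL=S RR=W
cmd 7: advance +2 → t=31, phase=(0,4,2,6) → FL=S FR=W RL=S RR=W
cmd 8: advance +2 → t=33, phase=(2,6,4,0) → FL=S FR=W RL=W RR=S

after cmd 1 (t=14): FL=W FR=S RL=S RR=W
after cmd 2 (t=17): FL=S FR=W RL=W RR=S
after cmd 3 (t=19): FL=W FR=S RL=W RR=S
after cmd 4 (t=22): FL=W FR=S RL=S RR=W
after cmd 5 (t=28): FL=W FR=S RL=W RR=S
after cmd 6 (t=29): FL=W FR=S RL=S RR=W
after cmd 7 (t=31): FL=S FR=W RL=S RR=W
after cmd 8 (t=33): FL=S FR=W RL=W RR=S


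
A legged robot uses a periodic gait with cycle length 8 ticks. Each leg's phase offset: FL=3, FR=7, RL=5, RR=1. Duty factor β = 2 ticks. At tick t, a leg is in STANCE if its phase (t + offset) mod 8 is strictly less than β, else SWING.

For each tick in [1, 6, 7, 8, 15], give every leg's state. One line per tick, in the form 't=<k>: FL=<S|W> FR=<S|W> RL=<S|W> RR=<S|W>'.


t=1: phase=(4,0,6,2) vs β=2 → FL=W FR=S RL=W RR=W
t=6: phase=(1,5,3,7) vs β=2 → FL=S FR=W RL=W RR=W
t=7: phase=(2,6,4,0) vs β=2 → FL=W FR=W RL=W RR=S
t=8: phase=(3,7,5,1) vs β=2 → FL=W FR=W RL=W RR=S
t=15: phase=(2,6,4,0) vs β=2 → FL=W FR=W RL=W RR=S

t=1: FL=W FR=S RL=W RR=W
t=6: FL=S FR=W RL=W RR=W
t=7: FL=W FR=W RL=W RR=S
t=8: FL=W FR=W RL=W RR=S
t=15: FL=W FR=W RL=W RR=S


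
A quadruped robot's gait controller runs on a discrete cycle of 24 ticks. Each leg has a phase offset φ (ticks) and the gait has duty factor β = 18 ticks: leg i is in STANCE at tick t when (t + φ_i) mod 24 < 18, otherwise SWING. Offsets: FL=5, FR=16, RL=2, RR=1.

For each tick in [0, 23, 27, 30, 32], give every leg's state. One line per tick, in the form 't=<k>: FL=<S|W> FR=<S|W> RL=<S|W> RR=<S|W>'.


t=0: FL=S FR=S RL=S RR=S
t=23: FL=S FR=S RL=S RR=S
t=27: FL=S FR=W RL=S RR=S
t=30: FL=S FR=W RL=S RR=S
t=32: FL=S FR=S RL=S RR=S

t=0: phase=(5,16,2,1) vs β=18 → FL=S FR=S RL=S RR=S
t=23: phase=(4,15,1,0) vs β=18 → FL=S FR=S RL=S RR=S
t=27: phase=(8,19,5,4) vs β=18 → FL=S FR=W RL=S RR=S
t=30: phase=(11,22,8,7) vs β=18 → FL=S FR=W RL=S RR=S
t=32: phase=(13,0,10,9) vs β=18 → FL=S FR=S RL=S RR=S


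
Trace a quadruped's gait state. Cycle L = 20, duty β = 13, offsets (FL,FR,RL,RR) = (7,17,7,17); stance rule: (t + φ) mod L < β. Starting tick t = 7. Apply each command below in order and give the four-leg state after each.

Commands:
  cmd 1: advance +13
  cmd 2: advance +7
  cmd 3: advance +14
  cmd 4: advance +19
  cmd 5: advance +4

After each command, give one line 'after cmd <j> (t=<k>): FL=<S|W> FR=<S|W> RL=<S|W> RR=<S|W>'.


after cmd 1 (t=20): FL=S FR=W RL=S RR=W
after cmd 2 (t=27): FL=W FR=S RL=W RR=S
after cmd 3 (t=41): FL=S FR=W RL=S RR=W
after cmd 4 (t=60): FL=S FR=W RL=S RR=W
after cmd 5 (t=64): FL=S FR=S RL=S RR=S

start t=7: FL=W FR=S RL=W RR=S
cmd 1: advance +13 → t=20, phase=(7,17,7,17) → FL=S FR=W RL=S RR=W
cmd 2: advance +7 → t=27, phase=(14,4,14,4) → FL=W FR=S RL=W RR=S
cmd 3: advance +14 → t=41, phase=(8,18,8,18) → FL=S FR=W RL=S RR=W
cmd 4: advance +19 → t=60, phase=(7,17,7,17) → FL=S FR=W RL=S RR=W
cmd 5: advance +4 → t=64, phase=(11,1,11,1) → FL=S FR=S RL=S RR=S


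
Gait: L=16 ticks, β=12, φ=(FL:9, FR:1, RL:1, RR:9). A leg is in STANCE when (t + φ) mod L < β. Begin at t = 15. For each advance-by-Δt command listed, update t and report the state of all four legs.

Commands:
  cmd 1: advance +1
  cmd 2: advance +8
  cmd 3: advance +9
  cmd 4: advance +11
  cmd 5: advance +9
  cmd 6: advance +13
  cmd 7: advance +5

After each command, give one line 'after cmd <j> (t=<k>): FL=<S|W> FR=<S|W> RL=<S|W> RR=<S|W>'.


after cmd 1 (t=16): FL=S FR=S RL=S RR=S
after cmd 2 (t=24): FL=S FR=S RL=S RR=S
after cmd 3 (t=33): FL=S FR=S RL=S RR=S
after cmd 4 (t=44): FL=S FR=W RL=W RR=S
after cmd 5 (t=53): FL=W FR=S RL=S RR=W
after cmd 6 (t=66): FL=S FR=S RL=S RR=S
after cmd 7 (t=71): FL=S FR=S RL=S RR=S

start t=15: FL=S FR=S RL=S RR=S
cmd 1: advance +1 → t=16, phase=(9,1,1,9) → FL=S FR=S RL=S RR=S
cmd 2: advance +8 → t=24, phase=(1,9,9,1) → FL=S FR=S RL=S RR=S
cmd 3: advance +9 → t=33, phase=(10,2,2,10) → FL=S FR=S RL=S RR=S
cmd 4: advance +11 → t=44, phase=(5,13,13,5) → FL=S FR=W RL=W RR=S
cmd 5: advance +9 → t=53, phase=(14,6,6,14) → FL=W FR=S RL=S RR=W
cmd 6: advance +13 → t=66, phase=(11,3,3,11) → FL=S FR=S RL=S RR=S
cmd 7: advance +5 → t=71, phase=(0,8,8,0) → FL=S FR=S RL=S RR=S


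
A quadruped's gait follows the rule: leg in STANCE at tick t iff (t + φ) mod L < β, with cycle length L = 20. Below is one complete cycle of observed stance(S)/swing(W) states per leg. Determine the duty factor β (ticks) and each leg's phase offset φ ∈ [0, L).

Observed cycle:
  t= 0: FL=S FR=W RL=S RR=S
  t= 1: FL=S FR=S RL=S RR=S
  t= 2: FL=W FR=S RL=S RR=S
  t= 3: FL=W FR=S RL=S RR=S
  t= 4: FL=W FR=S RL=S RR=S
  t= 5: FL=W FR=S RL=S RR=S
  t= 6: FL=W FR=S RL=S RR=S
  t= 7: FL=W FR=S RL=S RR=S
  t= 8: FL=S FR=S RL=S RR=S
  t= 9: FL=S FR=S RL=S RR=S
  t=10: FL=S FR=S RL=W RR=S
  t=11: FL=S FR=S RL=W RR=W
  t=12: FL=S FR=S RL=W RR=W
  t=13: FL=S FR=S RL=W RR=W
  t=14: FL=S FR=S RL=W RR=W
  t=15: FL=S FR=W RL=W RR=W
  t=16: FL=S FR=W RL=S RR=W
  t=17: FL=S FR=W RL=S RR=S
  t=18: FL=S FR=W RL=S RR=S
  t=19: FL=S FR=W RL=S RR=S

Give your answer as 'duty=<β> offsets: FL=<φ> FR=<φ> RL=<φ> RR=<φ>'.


duty β = stance ticks per leg = 14
FL: stance ticks = 14; W→S at t=8 → φ=12
FR: stance ticks = 14; W→S at t=1 → φ=19
RL: stance ticks = 14; W→S at t=16 → φ=4
RR: stance ticks = 14; W→S at t=17 → φ=3

duty=14 offsets: FL=12 FR=19 RL=4 RR=3


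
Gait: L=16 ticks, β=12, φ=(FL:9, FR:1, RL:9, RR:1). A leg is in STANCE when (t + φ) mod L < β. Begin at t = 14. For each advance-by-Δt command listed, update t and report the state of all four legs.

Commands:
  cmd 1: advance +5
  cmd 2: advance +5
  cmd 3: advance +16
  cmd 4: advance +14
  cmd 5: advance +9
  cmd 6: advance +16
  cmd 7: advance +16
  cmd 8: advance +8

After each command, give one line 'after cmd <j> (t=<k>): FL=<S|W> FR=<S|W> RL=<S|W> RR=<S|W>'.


after cmd 1 (t=19): FL=W FR=S RL=W RR=S
after cmd 2 (t=24): FL=S FR=S RL=S RR=S
after cmd 3 (t=40): FL=S FR=S RL=S RR=S
after cmd 4 (t=54): FL=W FR=S RL=W RR=S
after cmd 5 (t=63): FL=S FR=S RL=S RR=S
after cmd 6 (t=79): FL=S FR=S RL=S RR=S
after cmd 7 (t=95): FL=S FR=S RL=S RR=S
after cmd 8 (t=103): FL=S FR=S RL=S RR=S

start t=14: FL=S FR=W RL=S RR=W
cmd 1: advance +5 → t=19, phase=(12,4,12,4) → FL=W FR=S RL=W RR=S
cmd 2: advance +5 → t=24, phase=(1,9,1,9) → FL=S FR=S RL=S RR=S
cmd 3: advance +16 → t=40, phase=(1,9,1,9) → FL=S FR=S RL=S RR=S
cmd 4: advance +14 → t=54, phase=(15,7,15,7) → FL=W FR=S RL=W RR=S
cmd 5: advance +9 → t=63, phase=(8,0,8,0) → FL=S FR=S RL=S RR=S
cmd 6: advance +16 → t=79, phase=(8,0,8,0) → FL=S FR=S RL=S RR=S
cmd 7: advance +16 → t=95, phase=(8,0,8,0) → FL=S FR=S RL=S RR=S
cmd 8: advance +8 → t=103, phase=(0,8,0,8) → FL=S FR=S RL=S RR=S


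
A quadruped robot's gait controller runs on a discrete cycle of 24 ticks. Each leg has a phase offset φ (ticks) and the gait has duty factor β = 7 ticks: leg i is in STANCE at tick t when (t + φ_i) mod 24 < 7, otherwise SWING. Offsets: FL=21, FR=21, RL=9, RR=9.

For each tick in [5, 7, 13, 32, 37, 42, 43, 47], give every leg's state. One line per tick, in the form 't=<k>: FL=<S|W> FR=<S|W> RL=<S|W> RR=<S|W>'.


t=5: phase=(2,2,14,14) vs β=7 → FL=S FR=S RL=W RR=W
t=7: phase=(4,4,16,16) vs β=7 → FL=S FR=S RL=W RR=W
t=13: phase=(10,10,22,22) vs β=7 → FL=W FR=W RL=W RR=W
t=32: phase=(5,5,17,17) vs β=7 → FL=S FR=S RL=W RR=W
t=37: phase=(10,10,22,22) vs β=7 → FL=W FR=W RL=W RR=W
t=42: phase=(15,15,3,3) vs β=7 → FL=W FR=W RL=S RR=S
t=43: phase=(16,16,4,4) vs β=7 → FL=W FR=W RL=S RR=S
t=47: phase=(20,20,8,8) vs β=7 → FL=W FR=W RL=W RR=W

t=5: FL=S FR=S RL=W RR=W
t=7: FL=S FR=S RL=W RR=W
t=13: FL=W FR=W RL=W RR=W
t=32: FL=S FR=S RL=W RR=W
t=37: FL=W FR=W RL=W RR=W
t=42: FL=W FR=W RL=S RR=S
t=43: FL=W FR=W RL=S RR=S
t=47: FL=W FR=W RL=W RR=W


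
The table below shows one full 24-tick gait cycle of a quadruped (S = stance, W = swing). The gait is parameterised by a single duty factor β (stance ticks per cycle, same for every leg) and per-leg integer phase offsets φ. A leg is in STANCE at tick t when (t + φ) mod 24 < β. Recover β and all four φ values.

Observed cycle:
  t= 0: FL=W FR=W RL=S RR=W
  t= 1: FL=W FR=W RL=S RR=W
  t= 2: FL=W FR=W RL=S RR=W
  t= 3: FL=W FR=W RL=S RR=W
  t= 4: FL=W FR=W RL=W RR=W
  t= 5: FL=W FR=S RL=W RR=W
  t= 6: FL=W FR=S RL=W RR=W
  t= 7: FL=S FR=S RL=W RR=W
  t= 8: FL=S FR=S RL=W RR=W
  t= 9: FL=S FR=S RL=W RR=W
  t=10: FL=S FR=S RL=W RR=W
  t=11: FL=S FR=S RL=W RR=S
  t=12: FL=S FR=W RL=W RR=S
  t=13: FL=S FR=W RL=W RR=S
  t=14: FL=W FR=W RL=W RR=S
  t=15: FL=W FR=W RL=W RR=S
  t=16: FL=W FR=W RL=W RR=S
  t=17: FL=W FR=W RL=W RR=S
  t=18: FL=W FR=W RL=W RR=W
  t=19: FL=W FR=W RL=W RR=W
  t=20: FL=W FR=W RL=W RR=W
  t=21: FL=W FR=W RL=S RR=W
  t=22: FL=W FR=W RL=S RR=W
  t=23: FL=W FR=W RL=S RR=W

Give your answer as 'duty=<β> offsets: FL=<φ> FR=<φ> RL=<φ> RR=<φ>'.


duty β = stance ticks per leg = 7
FL: stance ticks = 7; W→S at t=7 → φ=17
FR: stance ticks = 7; W→S at t=5 → φ=19
RL: stance ticks = 7; W→S at t=21 → φ=3
RR: stance ticks = 7; W→S at t=11 → φ=13

duty=7 offsets: FL=17 FR=19 RL=3 RR=13


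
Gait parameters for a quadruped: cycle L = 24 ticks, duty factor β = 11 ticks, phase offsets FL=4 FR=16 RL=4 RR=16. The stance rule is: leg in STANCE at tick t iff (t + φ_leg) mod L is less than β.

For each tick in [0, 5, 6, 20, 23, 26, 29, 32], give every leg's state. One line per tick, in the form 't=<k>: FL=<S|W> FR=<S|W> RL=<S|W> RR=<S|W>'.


t=0: phase=(4,16,4,16) vs β=11 → FL=S FR=W RL=S RR=W
t=5: phase=(9,21,9,21) vs β=11 → FL=S FR=W RL=S RR=W
t=6: phase=(10,22,10,22) vs β=11 → FL=S FR=W RL=S RR=W
t=20: phase=(0,12,0,12) vs β=11 → FL=S FR=W RL=S RR=W
t=23: phase=(3,15,3,15) vs β=11 → FL=S FR=W RL=S RR=W
t=26: phase=(6,18,6,18) vs β=11 → FL=S FR=W RL=S RR=W
t=29: phase=(9,21,9,21) vs β=11 → FL=S FR=W RL=S RR=W
t=32: phase=(12,0,12,0) vs β=11 → FL=W FR=S RL=W RR=S

t=0: FL=S FR=W RL=S RR=W
t=5: FL=S FR=W RL=S RR=W
t=6: FL=S FR=W RL=S RR=W
t=20: FL=S FR=W RL=S RR=W
t=23: FL=S FR=W RL=S RR=W
t=26: FL=S FR=W RL=S RR=W
t=29: FL=S FR=W RL=S RR=W
t=32: FL=W FR=S RL=W RR=S


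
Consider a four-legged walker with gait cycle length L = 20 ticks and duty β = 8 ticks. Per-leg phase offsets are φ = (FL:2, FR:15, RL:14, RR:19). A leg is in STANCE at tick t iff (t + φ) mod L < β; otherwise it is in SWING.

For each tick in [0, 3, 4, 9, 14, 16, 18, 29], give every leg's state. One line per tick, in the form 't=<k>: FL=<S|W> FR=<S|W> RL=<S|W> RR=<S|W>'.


t=0: FL=S FR=W RL=W RR=W
t=3: FL=S FR=W RL=W RR=S
t=4: FL=S FR=W RL=W RR=S
t=9: FL=W FR=S RL=S RR=W
t=14: FL=W FR=W RL=W RR=W
t=16: FL=W FR=W RL=W RR=W
t=18: FL=S FR=W RL=W RR=W
t=29: FL=W FR=S RL=S RR=W

t=0: phase=(2,15,14,19) vs β=8 → FL=S FR=W RL=W RR=W
t=3: phase=(5,18,17,2) vs β=8 → FL=S FR=W RL=W RR=S
t=4: phase=(6,19,18,3) vs β=8 → FL=S FR=W RL=W RR=S
t=9: phase=(11,4,3,8) vs β=8 → FL=W FR=S RL=S RR=W
t=14: phase=(16,9,8,13) vs β=8 → FL=W FR=W RL=W RR=W
t=16: phase=(18,11,10,15) vs β=8 → FL=W FR=W RL=W RR=W
t=18: phase=(0,13,12,17) vs β=8 → FL=S FR=W RL=W RR=W
t=29: phase=(11,4,3,8) vs β=8 → FL=W FR=S RL=S RR=W


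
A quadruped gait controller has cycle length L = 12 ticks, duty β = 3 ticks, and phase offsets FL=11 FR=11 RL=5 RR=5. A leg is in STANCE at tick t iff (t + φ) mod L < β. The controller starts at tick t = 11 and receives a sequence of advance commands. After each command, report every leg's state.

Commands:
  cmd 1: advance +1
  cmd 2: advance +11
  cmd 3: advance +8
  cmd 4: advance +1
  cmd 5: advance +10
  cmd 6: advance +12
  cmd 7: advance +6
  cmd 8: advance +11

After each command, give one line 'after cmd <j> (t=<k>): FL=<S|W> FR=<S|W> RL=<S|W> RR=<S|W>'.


start t=11: FL=W FR=W RL=W RR=W
cmd 1: advance +1 → t=12, phase=(11,11,5,5) → FL=W FR=W RL=W RR=W
cmd 2: advance +11 → t=23, phase=(10,10,4,4) → FL=W FR=W RL=W RR=W
cmd 3: advance +8 → t=31, phase=(6,6,0,0) → FL=W FR=W RL=S RR=S
cmd 4: advance +1 → t=32, phase=(7,7,1,1) → FL=W FR=W RL=S RR=S
cmd 5: advance +10 → t=42, phase=(5,5,11,11) → FL=W FR=W RL=W RR=W
cmd 6: advance +12 → t=54, phase=(5,5,11,11) → FL=W FR=W RL=W RR=W
cmd 7: advance +6 → t=60, phase=(11,11,5,5) → FL=W FR=W RL=W RR=W
cmd 8: advance +11 → t=71, phase=(10,10,4,4) → FL=W FR=W RL=W RR=W

after cmd 1 (t=12): FL=W FR=W RL=W RR=W
after cmd 2 (t=23): FL=W FR=W RL=W RR=W
after cmd 3 (t=31): FL=W FR=W RL=S RR=S
after cmd 4 (t=32): FL=W FR=W RL=S RR=S
after cmd 5 (t=42): FL=W FR=W RL=W RR=W
after cmd 6 (t=54): FL=W FR=W RL=W RR=W
after cmd 7 (t=60): FL=W FR=W RL=W RR=W
after cmd 8 (t=71): FL=W FR=W RL=W RR=W


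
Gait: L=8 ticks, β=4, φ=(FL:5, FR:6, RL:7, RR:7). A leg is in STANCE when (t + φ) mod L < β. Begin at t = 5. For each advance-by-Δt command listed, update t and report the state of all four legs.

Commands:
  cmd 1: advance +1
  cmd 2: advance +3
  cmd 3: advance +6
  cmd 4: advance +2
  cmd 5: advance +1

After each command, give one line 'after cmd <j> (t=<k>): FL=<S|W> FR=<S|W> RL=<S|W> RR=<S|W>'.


start t=5: FL=S FR=S RL=W RR=W
cmd 1: advance +1 → t=6, phase=(3,4,5,5) → FL=S FR=W RL=W RR=W
cmd 2: advance +3 → t=9, phase=(6,7,0,0) → FL=W FR=W RL=S RR=S
cmd 3: advance +6 → t=15, phase=(4,5,6,6) → FL=W FR=W RL=W RR=W
cmd 4: advance +2 → t=17, phase=(6,7,0,0) → FL=W FR=W RL=S RR=S
cmd 5: advance +1 → t=18, phase=(7,0,1,1) → FL=W FR=S RL=S RR=S

after cmd 1 (t=6): FL=S FR=W RL=W RR=W
after cmd 2 (t=9): FL=W FR=W RL=S RR=S
after cmd 3 (t=15): FL=W FR=W RL=W RR=W
after cmd 4 (t=17): FL=W FR=W RL=S RR=S
after cmd 5 (t=18): FL=W FR=S RL=S RR=S


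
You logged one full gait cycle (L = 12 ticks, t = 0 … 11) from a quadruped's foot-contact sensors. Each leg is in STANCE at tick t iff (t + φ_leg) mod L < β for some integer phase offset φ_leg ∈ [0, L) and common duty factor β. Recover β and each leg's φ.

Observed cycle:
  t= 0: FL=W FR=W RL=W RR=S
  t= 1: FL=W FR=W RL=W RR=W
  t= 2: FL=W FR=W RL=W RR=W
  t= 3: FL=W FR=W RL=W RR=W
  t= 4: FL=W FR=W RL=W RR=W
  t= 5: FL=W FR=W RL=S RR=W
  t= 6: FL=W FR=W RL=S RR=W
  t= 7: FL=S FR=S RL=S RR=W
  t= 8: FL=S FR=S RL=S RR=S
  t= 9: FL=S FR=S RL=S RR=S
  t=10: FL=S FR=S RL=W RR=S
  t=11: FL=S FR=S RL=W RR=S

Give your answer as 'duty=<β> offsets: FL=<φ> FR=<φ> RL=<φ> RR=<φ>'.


duty β = stance ticks per leg = 5
FL: stance ticks = 5; W→S at t=7 → φ=5
FR: stance ticks = 5; W→S at t=7 → φ=5
RL: stance ticks = 5; W→S at t=5 → φ=7
RR: stance ticks = 5; W→S at t=8 → φ=4

duty=5 offsets: FL=5 FR=5 RL=7 RR=4


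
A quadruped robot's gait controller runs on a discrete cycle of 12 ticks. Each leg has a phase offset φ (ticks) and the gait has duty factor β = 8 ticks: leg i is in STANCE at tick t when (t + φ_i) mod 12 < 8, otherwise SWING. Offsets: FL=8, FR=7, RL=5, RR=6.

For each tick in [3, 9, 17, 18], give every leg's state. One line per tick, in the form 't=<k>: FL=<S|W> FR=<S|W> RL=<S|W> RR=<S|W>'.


t=3: phase=(11,10,8,9) vs β=8 → FL=W FR=W RL=W RR=W
t=9: phase=(5,4,2,3) vs β=8 → FL=S FR=S RL=S RR=S
t=17: phase=(1,0,10,11) vs β=8 → FL=S FR=S RL=W RR=W
t=18: phase=(2,1,11,0) vs β=8 → FL=S FR=S RL=W RR=S

t=3: FL=W FR=W RL=W RR=W
t=9: FL=S FR=S RL=S RR=S
t=17: FL=S FR=S RL=W RR=W
t=18: FL=S FR=S RL=W RR=S


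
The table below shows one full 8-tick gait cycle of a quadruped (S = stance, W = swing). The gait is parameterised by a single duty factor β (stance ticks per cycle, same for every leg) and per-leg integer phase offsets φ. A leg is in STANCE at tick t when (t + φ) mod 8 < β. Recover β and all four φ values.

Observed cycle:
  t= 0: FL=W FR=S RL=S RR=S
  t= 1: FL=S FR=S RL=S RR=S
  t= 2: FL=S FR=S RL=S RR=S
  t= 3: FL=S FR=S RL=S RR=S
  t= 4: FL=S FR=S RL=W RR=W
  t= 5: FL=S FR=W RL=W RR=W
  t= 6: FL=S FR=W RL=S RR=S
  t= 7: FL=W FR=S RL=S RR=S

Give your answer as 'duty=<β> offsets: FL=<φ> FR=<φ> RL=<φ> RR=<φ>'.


duty=6 offsets: FL=7 FR=1 RL=2 RR=2

duty β = stance ticks per leg = 6
FL: stance ticks = 6; W→S at t=1 → φ=7
FR: stance ticks = 6; W→S at t=7 → φ=1
RL: stance ticks = 6; W→S at t=6 → φ=2
RR: stance ticks = 6; W→S at t=6 → φ=2


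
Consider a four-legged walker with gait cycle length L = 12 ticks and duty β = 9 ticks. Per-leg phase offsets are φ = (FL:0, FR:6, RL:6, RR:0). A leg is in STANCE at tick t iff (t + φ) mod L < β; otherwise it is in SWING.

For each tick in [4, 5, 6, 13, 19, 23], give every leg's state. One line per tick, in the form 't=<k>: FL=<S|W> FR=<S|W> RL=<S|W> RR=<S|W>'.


t=4: phase=(4,10,10,4) vs β=9 → FL=S FR=W RL=W RR=S
t=5: phase=(5,11,11,5) vs β=9 → FL=S FR=W RL=W RR=S
t=6: phase=(6,0,0,6) vs β=9 → FL=S FR=S RL=S RR=S
t=13: phase=(1,7,7,1) vs β=9 → FL=S FR=S RL=S RR=S
t=19: phase=(7,1,1,7) vs β=9 → FL=S FR=S RL=S RR=S
t=23: phase=(11,5,5,11) vs β=9 → FL=W FR=S RL=S RR=W

t=4: FL=S FR=W RL=W RR=S
t=5: FL=S FR=W RL=W RR=S
t=6: FL=S FR=S RL=S RR=S
t=13: FL=S FR=S RL=S RR=S
t=19: FL=S FR=S RL=S RR=S
t=23: FL=W FR=S RL=S RR=W


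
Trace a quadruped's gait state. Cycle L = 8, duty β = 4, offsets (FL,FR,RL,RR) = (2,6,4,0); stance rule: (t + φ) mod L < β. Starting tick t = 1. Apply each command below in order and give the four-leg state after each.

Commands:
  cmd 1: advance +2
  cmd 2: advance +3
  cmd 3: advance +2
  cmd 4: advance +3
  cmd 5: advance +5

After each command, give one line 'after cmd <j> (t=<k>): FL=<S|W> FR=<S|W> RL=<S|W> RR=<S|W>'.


after cmd 1 (t=3): FL=W FR=S RL=W RR=S
after cmd 2 (t=6): FL=S FR=W RL=S RR=W
after cmd 3 (t=8): FL=S FR=W RL=W RR=S
after cmd 4 (t=11): FL=W FR=S RL=W RR=S
after cmd 5 (t=16): FL=S FR=W RL=W RR=S

start t=1: FL=S FR=W RL=W RR=S
cmd 1: advance +2 → t=3, phase=(5,1,7,3) → FL=W FR=S RL=W RR=S
cmd 2: advance +3 → t=6, phase=(0,4,2,6) → FL=S FR=W RL=S RR=W
cmd 3: advance +2 → t=8, phase=(2,6,4,0) → FL=S FR=W RL=W RR=S
cmd 4: advance +3 → t=11, phase=(5,1,7,3) → FL=W FR=S RL=W RR=S
cmd 5: advance +5 → t=16, phase=(2,6,4,0) → FL=S FR=W RL=W RR=S


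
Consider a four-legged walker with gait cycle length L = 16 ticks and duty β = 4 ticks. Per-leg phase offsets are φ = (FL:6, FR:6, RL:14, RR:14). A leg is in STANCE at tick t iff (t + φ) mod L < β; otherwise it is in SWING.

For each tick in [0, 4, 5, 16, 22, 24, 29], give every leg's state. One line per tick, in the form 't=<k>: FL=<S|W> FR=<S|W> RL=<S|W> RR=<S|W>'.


t=0: phase=(6,6,14,14) vs β=4 → FL=W FR=W RL=W RR=W
t=4: phase=(10,10,2,2) vs β=4 → FL=W FR=W RL=S RR=S
t=5: phase=(11,11,3,3) vs β=4 → FL=W FR=W RL=S RR=S
t=16: phase=(6,6,14,14) vs β=4 → FL=W FR=W RL=W RR=W
t=22: phase=(12,12,4,4) vs β=4 → FL=W FR=W RL=W RR=W
t=24: phase=(14,14,6,6) vs β=4 → FL=W FR=W RL=W RR=W
t=29: phase=(3,3,11,11) vs β=4 → FL=S FR=S RL=W RR=W

t=0: FL=W FR=W RL=W RR=W
t=4: FL=W FR=W RL=S RR=S
t=5: FL=W FR=W RL=S RR=S
t=16: FL=W FR=W RL=W RR=W
t=22: FL=W FR=W RL=W RR=W
t=24: FL=W FR=W RL=W RR=W
t=29: FL=S FR=S RL=W RR=W


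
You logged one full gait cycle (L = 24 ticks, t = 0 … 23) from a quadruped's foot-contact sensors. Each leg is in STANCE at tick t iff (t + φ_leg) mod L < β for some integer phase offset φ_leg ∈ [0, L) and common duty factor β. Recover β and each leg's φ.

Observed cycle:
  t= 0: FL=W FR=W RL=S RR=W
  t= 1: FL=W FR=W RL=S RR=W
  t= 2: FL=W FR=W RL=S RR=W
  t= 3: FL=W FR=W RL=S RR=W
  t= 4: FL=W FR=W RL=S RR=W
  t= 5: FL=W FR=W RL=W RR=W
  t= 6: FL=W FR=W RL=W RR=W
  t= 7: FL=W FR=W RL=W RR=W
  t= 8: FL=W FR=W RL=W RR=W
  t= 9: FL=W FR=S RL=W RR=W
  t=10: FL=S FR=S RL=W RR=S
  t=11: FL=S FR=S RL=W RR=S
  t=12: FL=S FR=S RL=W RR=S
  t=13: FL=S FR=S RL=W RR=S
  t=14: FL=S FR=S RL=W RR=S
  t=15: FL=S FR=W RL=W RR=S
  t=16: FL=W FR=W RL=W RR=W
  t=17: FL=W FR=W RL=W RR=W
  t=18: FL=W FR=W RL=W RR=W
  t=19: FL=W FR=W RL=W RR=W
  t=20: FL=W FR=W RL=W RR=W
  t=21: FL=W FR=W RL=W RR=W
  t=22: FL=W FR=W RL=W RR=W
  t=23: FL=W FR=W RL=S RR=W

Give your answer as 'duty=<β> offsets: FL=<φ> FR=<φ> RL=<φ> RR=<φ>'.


duty=6 offsets: FL=14 FR=15 RL=1 RR=14

duty β = stance ticks per leg = 6
FL: stance ticks = 6; W→S at t=10 → φ=14
FR: stance ticks = 6; W→S at t=9 → φ=15
RL: stance ticks = 6; W→S at t=23 → φ=1
RR: stance ticks = 6; W→S at t=10 → φ=14


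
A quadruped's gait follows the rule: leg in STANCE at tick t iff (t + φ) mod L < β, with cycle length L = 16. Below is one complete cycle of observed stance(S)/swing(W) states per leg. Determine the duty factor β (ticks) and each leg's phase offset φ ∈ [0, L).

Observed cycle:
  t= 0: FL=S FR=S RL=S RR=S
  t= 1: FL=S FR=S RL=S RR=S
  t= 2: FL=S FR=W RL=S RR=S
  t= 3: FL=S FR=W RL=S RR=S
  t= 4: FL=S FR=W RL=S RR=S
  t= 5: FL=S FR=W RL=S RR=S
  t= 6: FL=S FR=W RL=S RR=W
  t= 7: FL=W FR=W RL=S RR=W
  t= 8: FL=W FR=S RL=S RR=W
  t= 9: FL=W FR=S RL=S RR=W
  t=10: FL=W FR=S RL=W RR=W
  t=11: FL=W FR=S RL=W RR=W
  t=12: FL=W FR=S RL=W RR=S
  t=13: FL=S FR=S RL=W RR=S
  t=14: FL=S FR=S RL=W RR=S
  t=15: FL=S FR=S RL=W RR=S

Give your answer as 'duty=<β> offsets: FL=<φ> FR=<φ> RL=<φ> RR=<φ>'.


duty β = stance ticks per leg = 10
FL: stance ticks = 10; W→S at t=13 → φ=3
FR: stance ticks = 10; W→S at t=8 → φ=8
RL: stance ticks = 10; W→S at t=0 → φ=0
RR: stance ticks = 10; W→S at t=12 → φ=4

duty=10 offsets: FL=3 FR=8 RL=0 RR=4


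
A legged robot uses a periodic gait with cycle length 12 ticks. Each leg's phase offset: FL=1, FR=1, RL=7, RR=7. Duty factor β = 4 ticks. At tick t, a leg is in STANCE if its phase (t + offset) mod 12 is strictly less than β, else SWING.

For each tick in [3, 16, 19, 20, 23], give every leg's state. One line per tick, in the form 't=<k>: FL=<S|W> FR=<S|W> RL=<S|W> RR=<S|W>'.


t=3: phase=(4,4,10,10) vs β=4 → FL=W FR=W RL=W RR=W
t=16: phase=(5,5,11,11) vs β=4 → FL=W FR=W RL=W RR=W
t=19: phase=(8,8,2,2) vs β=4 → FL=W FR=W RL=S RR=S
t=20: phase=(9,9,3,3) vs β=4 → FL=W FR=W RL=S RR=S
t=23: phase=(0,0,6,6) vs β=4 → FL=S FR=S RL=W RR=W

t=3: FL=W FR=W RL=W RR=W
t=16: FL=W FR=W RL=W RR=W
t=19: FL=W FR=W RL=S RR=S
t=20: FL=W FR=W RL=S RR=S
t=23: FL=S FR=S RL=W RR=W


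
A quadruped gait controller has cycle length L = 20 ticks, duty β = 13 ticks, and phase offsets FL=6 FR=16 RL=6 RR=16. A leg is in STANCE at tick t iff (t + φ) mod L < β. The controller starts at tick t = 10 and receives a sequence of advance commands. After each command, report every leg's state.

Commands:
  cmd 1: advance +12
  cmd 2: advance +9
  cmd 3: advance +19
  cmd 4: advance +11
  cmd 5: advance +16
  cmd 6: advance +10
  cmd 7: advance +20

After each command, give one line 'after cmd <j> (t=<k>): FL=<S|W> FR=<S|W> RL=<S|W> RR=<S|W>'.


after cmd 1 (t=22): FL=S FR=W RL=S RR=W
after cmd 2 (t=31): FL=W FR=S RL=W RR=S
after cmd 3 (t=50): FL=W FR=S RL=W RR=S
after cmd 4 (t=61): FL=S FR=W RL=S RR=W
after cmd 5 (t=77): FL=S FR=W RL=S RR=W
after cmd 6 (t=87): FL=W FR=S RL=W RR=S
after cmd 7 (t=107): FL=W FR=S RL=W RR=S

start t=10: FL=W FR=S RL=W RR=S
cmd 1: advance +12 → t=22, phase=(8,18,8,18) → FL=S FR=W RL=S RR=W
cmd 2: advance +9 → t=31, phase=(17,7,17,7) → FL=W FR=S RL=W RR=S
cmd 3: advance +19 → t=50, phase=(16,6,16,6) → FL=W FR=S RL=W RR=S
cmd 4: advance +11 → t=61, phase=(7,17,7,17) → FL=S FR=W RL=S RR=W
cmd 5: advance +16 → t=77, phase=(3,13,3,13) → FL=S FR=W RL=S RR=W
cmd 6: advance +10 → t=87, phase=(13,3,13,3) → FL=W FR=S RL=W RR=S
cmd 7: advance +20 → t=107, phase=(13,3,13,3) → FL=W FR=S RL=W RR=S
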